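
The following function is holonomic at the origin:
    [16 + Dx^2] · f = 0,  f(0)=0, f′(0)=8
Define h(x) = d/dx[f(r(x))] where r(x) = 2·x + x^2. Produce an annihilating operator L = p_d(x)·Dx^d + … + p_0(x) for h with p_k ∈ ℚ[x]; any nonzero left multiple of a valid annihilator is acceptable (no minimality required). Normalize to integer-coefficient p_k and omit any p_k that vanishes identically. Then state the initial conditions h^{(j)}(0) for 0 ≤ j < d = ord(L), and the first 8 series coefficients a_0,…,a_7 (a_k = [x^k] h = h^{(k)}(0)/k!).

L = (67 + 256·x + 384·x^2 + 256·x^3 + 64·x^4) + (-3 - 3·x)·Dx + (1 + 2·x + x^2)·Dx^2  (order 2).
h: a_k = 16, 16, -512, -1024, 6272/3, 8064, 167936/45, -802816/45, …
ICs: h(0) = 16, h′(0) = 16.

f: a_k = 0, 8, 0, -64/3, 0, 256/15, 0, -2048/315, …
f∘r: x↦r, Dx↦Dx/r' in L_f ⇒ L₀.
h=h₀': d/dx-closure on L₀ ⇒ L.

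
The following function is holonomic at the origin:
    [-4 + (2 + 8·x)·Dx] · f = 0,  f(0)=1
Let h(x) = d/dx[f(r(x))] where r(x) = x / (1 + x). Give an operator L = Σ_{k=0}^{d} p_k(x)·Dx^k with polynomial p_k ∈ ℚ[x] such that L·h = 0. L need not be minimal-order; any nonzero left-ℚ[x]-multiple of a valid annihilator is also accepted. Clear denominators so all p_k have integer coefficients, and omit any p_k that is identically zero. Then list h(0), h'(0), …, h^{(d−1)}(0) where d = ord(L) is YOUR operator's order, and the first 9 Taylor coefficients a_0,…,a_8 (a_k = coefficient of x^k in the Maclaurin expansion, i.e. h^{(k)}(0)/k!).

L = (-4 - 10·x) + (-1 - 6·x - 5·x^2)·Dx  (order 1).
h: a_k = 2, -8, 30, -120, 510, -2256, 10234, -47200, 220230, …
ICs: h(0) = 2.

f: a_k = 1, 2, -2, 4, -10, 28, -84, 264, -858, …
Change of var in L_f (x↦r) gives L₀.
Derive L from L₀ (diff closure).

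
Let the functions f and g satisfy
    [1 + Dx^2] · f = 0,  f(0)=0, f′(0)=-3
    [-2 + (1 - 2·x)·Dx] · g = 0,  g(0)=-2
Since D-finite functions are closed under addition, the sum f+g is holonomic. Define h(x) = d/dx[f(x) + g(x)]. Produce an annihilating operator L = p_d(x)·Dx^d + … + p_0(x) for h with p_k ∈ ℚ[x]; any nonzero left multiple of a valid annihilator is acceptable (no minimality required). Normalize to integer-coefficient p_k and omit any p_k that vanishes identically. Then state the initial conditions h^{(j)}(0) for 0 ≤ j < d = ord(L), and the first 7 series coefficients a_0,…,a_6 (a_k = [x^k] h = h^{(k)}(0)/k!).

L = (196 - 16·x + 16·x^2) + (-25 + 54·x - 12·x^2 + 8·x^3)·Dx + (196 - 16·x + 16·x^2)·Dx^2 + (-25 + 54·x - 12·x^2 + 8·x^3)·Dx^3  (order 3).
h: a_k = -7, -16, -93/2, -128, -2561/8, -768, -430079/240, …
ICs: h(0) = -7, h′(0) = -16, h′′(0) = -93.

f: a_k = 0, -3, 0, 1/2, 0, -1/40, 0, …
g: a_k = -2, -4, -8, -16, -32, -64, -128, …
f+g: L₀ = lclm(L_f,L_g), ord ≤ 2+1.
Differentiate: ansatz ord ≤ ord L₀ ⇒ L.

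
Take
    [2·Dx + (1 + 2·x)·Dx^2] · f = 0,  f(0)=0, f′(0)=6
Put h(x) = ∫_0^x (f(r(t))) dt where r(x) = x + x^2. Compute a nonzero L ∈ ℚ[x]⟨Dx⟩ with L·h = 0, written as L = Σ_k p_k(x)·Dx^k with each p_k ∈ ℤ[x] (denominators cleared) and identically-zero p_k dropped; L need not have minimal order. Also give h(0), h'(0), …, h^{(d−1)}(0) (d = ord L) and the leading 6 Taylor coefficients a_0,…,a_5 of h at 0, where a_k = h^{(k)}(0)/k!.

L = (4·x + 4·x^2)·Dx^2 + (1 + 4·x + 6·x^2 + 4·x^3)·Dx^3  (order 3).
h: a_k = 0, 0, 3, 0, -1, 6/5, …
ICs: h(0) = 0, h′(0) = 0, h′′(0) = 6.

f: a_k = 0, 6, -6, 8, -12, 96/5, …
L₀ from L_f via x↦r, Dx↦r'^{-1}Dx.
Integrate: L := L₀·Dx.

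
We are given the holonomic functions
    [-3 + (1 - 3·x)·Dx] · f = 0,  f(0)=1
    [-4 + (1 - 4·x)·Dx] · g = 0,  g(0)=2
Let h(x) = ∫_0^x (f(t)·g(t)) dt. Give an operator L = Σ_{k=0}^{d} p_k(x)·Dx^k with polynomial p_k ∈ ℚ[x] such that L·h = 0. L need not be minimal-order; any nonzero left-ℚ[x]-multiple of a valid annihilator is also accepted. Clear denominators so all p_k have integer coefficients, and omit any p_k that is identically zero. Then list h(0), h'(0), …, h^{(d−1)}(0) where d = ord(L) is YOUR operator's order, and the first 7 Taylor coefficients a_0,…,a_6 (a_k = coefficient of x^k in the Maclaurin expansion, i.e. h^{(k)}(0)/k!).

f: a_k = 1, 3, 9, 27, 81, 243, 729, …
g: a_k = 2, 8, 32, 128, 512, 2048, 8192, …
f·g: L₀ = L_f ⊗_s L_g, ord ≤ 1·1.
h=∫h₀ ⇒ L = L₀·Dx.
L = (-7 + 24·x)·Dx + (1 - 7·x + 12·x^2)·Dx^2  (order 2).
h: a_k = 0, 2, 7, 74/3, 175/2, 1562/5, 3367/3, …
ICs: h(0) = 0, h′(0) = 2.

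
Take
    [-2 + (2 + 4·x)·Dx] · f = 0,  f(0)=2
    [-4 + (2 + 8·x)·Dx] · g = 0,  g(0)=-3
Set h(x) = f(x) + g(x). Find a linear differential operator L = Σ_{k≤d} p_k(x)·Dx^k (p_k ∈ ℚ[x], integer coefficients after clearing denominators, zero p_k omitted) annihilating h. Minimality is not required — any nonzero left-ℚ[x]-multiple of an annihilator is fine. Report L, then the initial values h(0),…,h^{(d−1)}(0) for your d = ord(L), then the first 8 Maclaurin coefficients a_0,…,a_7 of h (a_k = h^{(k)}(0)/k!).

f: a_k = 2, 2, -1, 1, -5/4, 7/4, -21/8, 33/8, …
g: a_k = -3, -6, 6, -12, 30, -84, 252, -792, …
Weyl lclm of L_f,L_g ⇒ L₀ (ord ≤ 2).
L = -2 + (3 + 8·x)·Dx + (1 + 6·x + 8·x^2)·Dx^2  (order 2).
h: a_k = -1, -4, 5, -11, 115/4, -329/4, 1995/8, -6303/8, …
ICs: h(0) = -1, h′(0) = -4.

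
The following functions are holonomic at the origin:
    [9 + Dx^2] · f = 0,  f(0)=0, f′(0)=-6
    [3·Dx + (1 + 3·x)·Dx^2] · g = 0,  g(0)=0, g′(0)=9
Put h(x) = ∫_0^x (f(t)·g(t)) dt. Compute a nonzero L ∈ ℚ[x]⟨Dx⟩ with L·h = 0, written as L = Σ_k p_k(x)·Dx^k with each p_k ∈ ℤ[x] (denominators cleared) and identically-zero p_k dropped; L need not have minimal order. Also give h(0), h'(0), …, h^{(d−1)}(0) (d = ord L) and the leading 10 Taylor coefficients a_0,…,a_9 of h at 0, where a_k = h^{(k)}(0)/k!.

f: a_k = 0, -6, 0, 9, 0, -81/20, 0, 243/280, 0, -243/2240, …
g: a_k = 0, 9, -27/2, 27, -243/4, 729/5, -729/2, 6561/7, -19683/8, 6561, …
f·g: L₀ = L_f ⊗_s L_g, ord ≤ 2·2.
Integrate: L := L₀·Dx.
L = (-81 + 486·x + 4617·x^2 + 11664·x^3 + 8748·x^4)·Dx + (36 + 540·x + 1944·x^2 + 1944·x^3)·Dx^2 + (180·x + 1134·x^2 + 2592·x^3 + 1944·x^4)·Dx^3 + (4 + 60·x + 216·x^2 + 216·x^3)·Dx^4 + (1 + 14·x + 69·x^2 + 144·x^3 + 108·x^4)·Dx^5  (order 5).
h: a_k = 0, 0, 0, -18, 81/4, -81/5, 81/2, -2673/28, 67797/320, -27459/56, …
ICs: h(0) = 0, h′(0) = 0, h′′(0) = 0, h′′′(0) = -108, h′′′′(0) = 486.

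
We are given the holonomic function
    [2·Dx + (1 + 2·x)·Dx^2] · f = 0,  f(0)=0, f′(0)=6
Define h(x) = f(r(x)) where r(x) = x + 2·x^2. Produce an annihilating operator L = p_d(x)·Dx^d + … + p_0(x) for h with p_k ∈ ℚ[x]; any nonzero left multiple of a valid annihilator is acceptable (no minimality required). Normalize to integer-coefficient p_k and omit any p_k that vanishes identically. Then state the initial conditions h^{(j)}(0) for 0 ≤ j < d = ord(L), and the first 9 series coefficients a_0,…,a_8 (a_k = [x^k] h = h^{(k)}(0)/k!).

f: a_k = 0, 6, -6, 8, -12, 96/5, -32, 384/7, -96, …
f∘r: x↦r, Dx↦Dx/r' in L_f ⇒ L₀.
L = (-2 + 8·x + 16·x^2)·Dx + (1 + 6·x + 12·x^2 + 16·x^3)·Dx^2  (order 2).
h: a_k = 0, 6, 6, -16, 12, 96/5, -64, 384/7, 96, …
ICs: h(0) = 0, h′(0) = 6.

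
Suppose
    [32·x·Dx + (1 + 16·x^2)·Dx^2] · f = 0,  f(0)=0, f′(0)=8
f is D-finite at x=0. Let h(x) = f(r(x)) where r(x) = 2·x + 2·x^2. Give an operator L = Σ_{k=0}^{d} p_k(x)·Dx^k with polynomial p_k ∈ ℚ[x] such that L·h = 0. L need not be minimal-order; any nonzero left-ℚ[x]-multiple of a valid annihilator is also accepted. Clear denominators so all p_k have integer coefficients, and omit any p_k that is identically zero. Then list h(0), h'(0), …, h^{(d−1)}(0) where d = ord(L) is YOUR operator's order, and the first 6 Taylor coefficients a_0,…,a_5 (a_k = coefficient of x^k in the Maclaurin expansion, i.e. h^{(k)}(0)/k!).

L = (-2 + 128·x + 512·x^2 + 768·x^3 + 384·x^4)·Dx + (1 + 2·x + 64·x^2 + 256·x^3 + 320·x^4 + 128·x^5)·Dx^2  (order 2).
h: a_k = 0, 16, 16, -1024/3, -1024, 60416/5, …
ICs: h(0) = 0, h′(0) = 16.

f: a_k = 0, 8, 0, -128/3, 0, 2048/5, …
h₀=f(r): pull back L_f along r ⇒ L₀.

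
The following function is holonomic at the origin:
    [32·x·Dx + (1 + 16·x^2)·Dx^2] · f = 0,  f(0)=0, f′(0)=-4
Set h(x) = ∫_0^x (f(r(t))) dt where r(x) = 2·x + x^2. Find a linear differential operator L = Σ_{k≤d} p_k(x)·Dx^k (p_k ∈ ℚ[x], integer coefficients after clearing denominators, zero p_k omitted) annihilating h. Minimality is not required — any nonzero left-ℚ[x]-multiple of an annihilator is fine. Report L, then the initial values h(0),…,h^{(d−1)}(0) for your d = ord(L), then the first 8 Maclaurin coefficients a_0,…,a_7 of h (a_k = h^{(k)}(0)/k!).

f: a_k = 0, -4, 0, 64/3, 0, -1024/5, 0, 16384/7, …
Change of var in L_f (x↦r) gives L₀.
Integrate: L := L₀·Dx.
L = (-1 + 128·x + 256·x^2 + 192·x^3 + 48·x^4)·Dx^2 + (1 + x + 64·x^2 + 128·x^3 + 80·x^4 + 16·x^5)·Dx^3  (order 3).
h: a_k = 0, 0, -4, -4/3, 128/3, 256/5, -16064/15, -49088/21, …
ICs: h(0) = 0, h′(0) = 0, h′′(0) = -8.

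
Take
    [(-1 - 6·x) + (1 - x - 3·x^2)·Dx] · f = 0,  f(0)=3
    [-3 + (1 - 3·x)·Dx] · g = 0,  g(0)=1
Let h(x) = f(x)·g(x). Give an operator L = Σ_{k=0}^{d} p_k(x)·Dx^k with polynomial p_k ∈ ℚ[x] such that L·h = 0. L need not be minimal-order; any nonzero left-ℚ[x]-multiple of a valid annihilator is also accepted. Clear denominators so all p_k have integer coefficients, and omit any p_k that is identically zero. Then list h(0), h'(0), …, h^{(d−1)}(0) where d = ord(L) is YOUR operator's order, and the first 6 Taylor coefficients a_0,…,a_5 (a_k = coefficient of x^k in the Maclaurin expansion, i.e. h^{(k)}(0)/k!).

L = (-4 + 27·x^2) + (1 - 4·x + 9·x^3)·Dx  (order 1).
h: a_k = 3, 12, 48, 165, 552, 1776, …
ICs: h(0) = 3.

f: a_k = 3, 3, 12, 21, 57, 120, …
g: a_k = 1, 3, 9, 27, 81, 243, …
h₀=f·g: eliminate ⇒ L₀, order ≤ 1·1.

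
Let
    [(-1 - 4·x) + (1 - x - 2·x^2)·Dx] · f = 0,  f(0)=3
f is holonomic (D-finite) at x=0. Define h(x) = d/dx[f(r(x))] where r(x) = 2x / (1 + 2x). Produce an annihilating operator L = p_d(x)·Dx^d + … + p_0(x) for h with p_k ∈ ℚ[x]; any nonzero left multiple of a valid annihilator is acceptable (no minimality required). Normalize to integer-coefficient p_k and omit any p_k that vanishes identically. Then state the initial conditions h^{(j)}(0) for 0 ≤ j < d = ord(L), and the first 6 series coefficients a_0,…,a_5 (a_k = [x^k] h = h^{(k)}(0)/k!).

f: a_k = 3, 3, 9, 15, 33, 63, …
L₀ from L_f via x↦r, Dx↦r'^{-1}Dx.
Derive L from L₀ (diff closure).
L = (8 + 48·x + 288·x^2 + 320·x^3) + (-1 - 14·x - 36·x^2 + 56·x^3 + 160·x^4)·Dx  (order 1).
h: a_k = 6, 48, 0, 768, -1920, 13824, …
ICs: h(0) = 6.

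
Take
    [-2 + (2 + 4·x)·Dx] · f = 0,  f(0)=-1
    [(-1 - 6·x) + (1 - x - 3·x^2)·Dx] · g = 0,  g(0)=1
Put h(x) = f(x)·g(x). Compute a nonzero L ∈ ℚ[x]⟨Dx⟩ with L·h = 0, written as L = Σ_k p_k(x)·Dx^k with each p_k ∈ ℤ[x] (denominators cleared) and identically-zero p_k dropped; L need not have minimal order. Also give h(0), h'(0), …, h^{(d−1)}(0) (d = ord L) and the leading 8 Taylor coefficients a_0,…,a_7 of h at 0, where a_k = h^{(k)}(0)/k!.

L = (2 + 7·x + 9·x^2) + (-1 - x + 5·x^2 + 6·x^3)·Dx  (order 1).
h: a_k = -1, -2, -9/2, -11, -191/8, -231/4, -2049/16, -2427/8, …
ICs: h(0) = -1.

f: a_k = -1, -1, 1/2, -1/2, 5/8, -7/8, 21/16, -33/16, …
g: a_k = 1, 1, 4, 7, 19, 40, 97, 217, …
L₀ := L_f ⊗_s L_g (sym. prod.), ord ≤ 1.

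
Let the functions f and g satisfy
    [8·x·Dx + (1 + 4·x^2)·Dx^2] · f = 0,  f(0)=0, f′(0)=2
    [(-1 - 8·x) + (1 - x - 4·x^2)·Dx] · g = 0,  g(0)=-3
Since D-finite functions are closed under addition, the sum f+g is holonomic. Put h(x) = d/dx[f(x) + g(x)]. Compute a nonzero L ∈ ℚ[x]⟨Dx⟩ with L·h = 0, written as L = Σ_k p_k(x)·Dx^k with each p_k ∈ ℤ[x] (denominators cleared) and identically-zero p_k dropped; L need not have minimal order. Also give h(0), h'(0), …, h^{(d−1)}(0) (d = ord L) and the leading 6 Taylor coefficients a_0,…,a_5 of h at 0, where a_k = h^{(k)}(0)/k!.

L = (40 - 160·x - 2272·x^2 - 4608·x^3 - 16896·x^4 - 6144·x^6) + (-31 - 264·x - 364·x^2 - 2208·x^3 - 4160·x^4 - 12800·x^5 - 768·x^6 - 6144·x^7)·Dx + (5 + 11·x + 80·x^2 - 116·x^3 - 80·x^4 - 704·x^5 - 1536·x^6 - 256·x^7 - 1024·x^8)·Dx^2  (order 2).
h: a_k = -1, -30, -89, -348, -943, -3258, …
ICs: h(0) = -1, h′(0) = -30.

f: a_k = 0, 2, 0, -8/3, 0, 32/5, …
g: a_k = -3, -3, -15, -27, -87, -195, …
L₀ := lclm(L_f,L_g); ord L₀ ≤ 2+1.
Differentiate: ansatz ord ≤ ord L₀ ⇒ L.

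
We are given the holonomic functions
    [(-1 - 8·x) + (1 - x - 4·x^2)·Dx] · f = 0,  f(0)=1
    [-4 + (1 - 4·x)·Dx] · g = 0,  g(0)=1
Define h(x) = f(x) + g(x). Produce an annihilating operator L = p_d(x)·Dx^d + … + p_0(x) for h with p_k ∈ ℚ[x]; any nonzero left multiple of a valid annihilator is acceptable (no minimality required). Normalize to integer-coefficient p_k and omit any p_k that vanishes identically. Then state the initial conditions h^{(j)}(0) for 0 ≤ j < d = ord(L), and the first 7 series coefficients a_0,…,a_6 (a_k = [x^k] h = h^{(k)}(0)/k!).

L = (8 - 288·x + 384·x^2 - 512·x^3) + (22 - 8·x - 288·x^2 + 640·x^3 - 1024·x^4)·Dx + (-3 + 23·x - 56·x^2 + 32·x^3 + 128·x^4 - 256·x^5)·Dx^2  (order 2).
h: a_k = 2, 5, 21, 73, 285, 1089, 4277, …
ICs: h(0) = 2, h′(0) = 5.

f: a_k = 1, 1, 5, 9, 29, 65, 181, …
g: a_k = 1, 4, 16, 64, 256, 1024, 4096, …
Weyl lclm of L_f,L_g ⇒ L₀ (ord ≤ 2).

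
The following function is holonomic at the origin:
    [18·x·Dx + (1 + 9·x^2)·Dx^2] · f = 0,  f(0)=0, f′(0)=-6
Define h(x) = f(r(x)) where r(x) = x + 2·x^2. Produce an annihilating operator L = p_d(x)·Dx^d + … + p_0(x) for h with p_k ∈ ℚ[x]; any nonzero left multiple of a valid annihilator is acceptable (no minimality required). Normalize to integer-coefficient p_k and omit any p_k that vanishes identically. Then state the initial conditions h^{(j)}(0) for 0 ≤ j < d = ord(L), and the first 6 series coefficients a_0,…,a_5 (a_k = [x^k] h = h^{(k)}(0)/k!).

f: a_k = 0, -6, 0, 18, 0, -486/5, …
Change of var in L_f (x↦r) gives L₀.
L = (-4 + 18·x + 144·x^2 + 432·x^3 + 432·x^4)·Dx + (1 + 4·x + 9·x^2 + 72·x^3 + 180·x^4 + 144·x^5)·Dx^2  (order 2).
h: a_k = 0, -6, -12, 18, 108, 594/5, …
ICs: h(0) = 0, h′(0) = -6.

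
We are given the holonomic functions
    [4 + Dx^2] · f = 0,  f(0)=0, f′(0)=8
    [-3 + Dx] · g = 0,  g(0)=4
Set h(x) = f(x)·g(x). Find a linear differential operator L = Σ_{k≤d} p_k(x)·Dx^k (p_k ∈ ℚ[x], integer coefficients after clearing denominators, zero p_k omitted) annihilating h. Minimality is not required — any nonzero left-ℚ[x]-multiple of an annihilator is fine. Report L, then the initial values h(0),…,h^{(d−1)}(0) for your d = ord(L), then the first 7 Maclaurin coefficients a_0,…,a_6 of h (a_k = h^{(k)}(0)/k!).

f: a_k = 0, 8, 0, -16/3, 0, 16/15, 0, …
g: a_k = 4, 12, 18, 18, 27/2, 81/10, 81/20, …
Sym-product of L_f,L_g gives L₀ (≤ ord 2).
L = 13 - 6·Dx + Dx^2  (order 2).
h: a_k = 0, 32, 96, 368/3, 80, 244/15, -92/5, …
ICs: h(0) = 0, h′(0) = 32.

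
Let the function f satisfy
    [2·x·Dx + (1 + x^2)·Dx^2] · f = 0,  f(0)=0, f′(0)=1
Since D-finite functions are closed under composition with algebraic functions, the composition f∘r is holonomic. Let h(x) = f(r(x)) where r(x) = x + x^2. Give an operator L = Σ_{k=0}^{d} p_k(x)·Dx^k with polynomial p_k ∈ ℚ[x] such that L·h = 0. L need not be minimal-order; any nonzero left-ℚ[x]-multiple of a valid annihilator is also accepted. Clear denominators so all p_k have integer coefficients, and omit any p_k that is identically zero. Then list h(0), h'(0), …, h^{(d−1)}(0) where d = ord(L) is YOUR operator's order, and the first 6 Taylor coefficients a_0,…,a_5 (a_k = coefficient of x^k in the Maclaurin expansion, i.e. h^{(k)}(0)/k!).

f: a_k = 0, 1, 0, -1/3, 0, 1/5, …
Change of var in L_f (x↦r) gives L₀.
L = (-2 + 2·x + 8·x^2 + 12·x^3 + 6·x^4)·Dx + (1 + 2·x + x^2 + 4·x^3 + 5·x^4 + 2·x^5)·Dx^2  (order 2).
h: a_k = 0, 1, 1, -1/3, -1, -4/5, …
ICs: h(0) = 0, h′(0) = 1.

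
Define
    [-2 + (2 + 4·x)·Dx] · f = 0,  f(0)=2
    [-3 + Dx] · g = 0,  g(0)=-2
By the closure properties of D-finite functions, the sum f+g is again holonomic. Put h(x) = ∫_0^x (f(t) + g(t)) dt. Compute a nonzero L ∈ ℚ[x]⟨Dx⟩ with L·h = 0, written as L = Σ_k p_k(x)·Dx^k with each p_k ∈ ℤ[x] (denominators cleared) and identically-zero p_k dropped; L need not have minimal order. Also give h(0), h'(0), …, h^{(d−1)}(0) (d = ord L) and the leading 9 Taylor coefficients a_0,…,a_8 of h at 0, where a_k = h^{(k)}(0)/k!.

L = (6 + 9·x)·Dx + (-5 - 18·x - 18·x^2)·Dx^2 + (1 + 5·x + 6·x^2)·Dx^3  (order 3).
h: a_k = 0, 0, -2, -10/3, -2, -8/5, -23/60, -93/140, 57/140, …
ICs: h(0) = 0, h′(0) = 0, h′′(0) = -4.

f: a_k = 2, 2, -1, 1, -5/4, 7/4, -21/8, 33/8, -429/64, …
g: a_k = -2, -6, -9, -9, -27/4, -81/20, -81/40, -243/280, -729/2240, …
Sum ⇒ L₀ = lclm(L_f,L_g) in ℚ(x)⟨Dx⟩.
h=∫h₀ ⇒ L = L₀·Dx.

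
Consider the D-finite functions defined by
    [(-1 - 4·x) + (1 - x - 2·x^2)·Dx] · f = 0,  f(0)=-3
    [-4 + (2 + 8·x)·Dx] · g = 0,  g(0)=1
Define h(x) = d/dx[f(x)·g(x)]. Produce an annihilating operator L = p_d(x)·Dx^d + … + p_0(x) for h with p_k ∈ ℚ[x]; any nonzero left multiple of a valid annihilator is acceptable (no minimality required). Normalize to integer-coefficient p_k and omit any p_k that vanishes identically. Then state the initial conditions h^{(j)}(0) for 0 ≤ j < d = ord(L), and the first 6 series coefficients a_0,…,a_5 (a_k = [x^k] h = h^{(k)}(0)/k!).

f: a_k = -3, -3, -9, -15, -33, -63, …
g: a_k = 1, 2, -2, 4, -10, 28, …
Sym-product of L_f,L_g gives L₀ (≤ ord 1).
Derive L from L₀ (diff closure).
L = (2 + 32·x + 84·x^2 + 80·x^3 + 80·x^4) + (-1 - 5·x - 4·x^2 + 8·x^3 + 40·x^4 + 32·x^5)·Dx  (order 1).
h: a_k = -9, -18, -117, -108, -945, 54, …
ICs: h(0) = -9.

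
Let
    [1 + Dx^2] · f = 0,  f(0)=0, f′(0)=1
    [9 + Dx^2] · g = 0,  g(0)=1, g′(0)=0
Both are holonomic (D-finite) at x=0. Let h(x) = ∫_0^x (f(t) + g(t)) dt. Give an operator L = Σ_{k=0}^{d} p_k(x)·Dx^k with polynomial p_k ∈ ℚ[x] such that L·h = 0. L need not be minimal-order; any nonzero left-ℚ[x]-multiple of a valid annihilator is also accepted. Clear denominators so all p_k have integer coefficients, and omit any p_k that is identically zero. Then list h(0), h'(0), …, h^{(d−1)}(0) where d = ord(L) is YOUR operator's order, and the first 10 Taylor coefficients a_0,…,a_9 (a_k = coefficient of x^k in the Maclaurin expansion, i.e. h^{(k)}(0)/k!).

L = 9·Dx + 10·Dx^3 + Dx^5  (order 5).
h: a_k = 0, 1, 1/2, -3/2, -1/24, 27/40, 1/720, -81/560, -1/40320, 81/4480, …
ICs: h(0) = 0, h′(0) = 1, h′′(0) = 1, h′′′(0) = -9, h′′′′(0) = -1.

f: a_k = 0, 1, 0, -1/6, 0, 1/120, 0, -1/5040, 0, 1/362880, …
g: a_k = 1, 0, -9/2, 0, 27/8, 0, -81/80, 0, 729/4480, 0, …
L₀ := lclm(L_f,L_g); ord L₀ ≤ 2+2.
Integrate: L := L₀·Dx.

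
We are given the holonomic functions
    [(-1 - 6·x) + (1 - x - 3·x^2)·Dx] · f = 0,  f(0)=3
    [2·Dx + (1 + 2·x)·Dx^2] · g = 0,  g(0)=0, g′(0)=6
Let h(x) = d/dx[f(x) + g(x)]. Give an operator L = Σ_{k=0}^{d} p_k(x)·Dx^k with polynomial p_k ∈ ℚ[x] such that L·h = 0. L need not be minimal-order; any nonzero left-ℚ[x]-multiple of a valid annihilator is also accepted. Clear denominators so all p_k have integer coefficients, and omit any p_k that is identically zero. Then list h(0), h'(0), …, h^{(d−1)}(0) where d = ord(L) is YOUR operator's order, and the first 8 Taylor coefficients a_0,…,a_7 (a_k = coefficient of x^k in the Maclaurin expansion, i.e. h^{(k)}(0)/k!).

f: a_k = 3, 3, 12, 21, 57, 120, 291, 651, …
g: a_k = 0, 6, -6, 8, -12, 96/5, -32, 384/7, …
Sum ⇒ L₀ = lclm(L_f,L_g) in ℚ(x)⟨Dx⟩.
h₀' ⇒ L via d/dx closure of L₀.
L = (74 + 412·x + 948·x^2 + 864·x^3 + 648·x^4) + (17 + 212·x + 890·x^2 + 1644·x^3 + 1764·x^4 + 1080·x^5)·Dx + (-5 - 27·x - 33·x^2 + 68·x^3 + 276·x^4 + 396·x^5 + 216·x^6)·Dx^2  (order 2).
h: a_k = 9, 12, 87, 180, 696, 1554, 4941, 11424, …
ICs: h(0) = 9, h′(0) = 12.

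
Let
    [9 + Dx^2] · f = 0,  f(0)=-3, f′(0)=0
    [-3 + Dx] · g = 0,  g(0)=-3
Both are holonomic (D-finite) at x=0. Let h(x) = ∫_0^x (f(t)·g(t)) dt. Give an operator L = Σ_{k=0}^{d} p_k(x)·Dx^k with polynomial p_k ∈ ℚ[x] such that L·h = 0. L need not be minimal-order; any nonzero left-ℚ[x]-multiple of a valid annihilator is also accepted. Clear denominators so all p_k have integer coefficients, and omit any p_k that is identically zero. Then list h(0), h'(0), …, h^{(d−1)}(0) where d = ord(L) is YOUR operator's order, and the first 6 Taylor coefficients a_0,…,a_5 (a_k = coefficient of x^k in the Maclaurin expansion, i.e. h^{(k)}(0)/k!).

f: a_k = -3, 0, 27/2, 0, -81/8, 0, …
g: a_k = -3, -9, -27/2, -27/2, -81/8, -243/40, …
f·g: L₀ = L_f ⊗_s L_g, ord ≤ 2·1.
Integrate: L := L₀·Dx.
L = 18·Dx - 6·Dx^2 + Dx^3  (order 3).
h: a_k = 0, 9, 27/2, 0, -81/4, -243/10, …
ICs: h(0) = 0, h′(0) = 9, h′′(0) = 27.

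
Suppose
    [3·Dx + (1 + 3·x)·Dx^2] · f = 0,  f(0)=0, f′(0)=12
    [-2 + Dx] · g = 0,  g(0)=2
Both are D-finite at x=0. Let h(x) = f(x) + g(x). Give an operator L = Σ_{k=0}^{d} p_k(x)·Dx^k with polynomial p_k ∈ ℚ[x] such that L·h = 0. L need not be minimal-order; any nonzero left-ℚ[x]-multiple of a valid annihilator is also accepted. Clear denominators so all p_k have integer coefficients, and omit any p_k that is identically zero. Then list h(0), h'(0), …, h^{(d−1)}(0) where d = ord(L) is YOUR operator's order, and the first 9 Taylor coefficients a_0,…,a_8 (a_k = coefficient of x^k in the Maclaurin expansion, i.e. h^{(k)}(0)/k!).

L = (-48 - 36·x)·Dx + (14 - 24·x - 36·x^2)·Dx^2 + (5 + 21·x + 18·x^2)·Dx^3  (order 3).
h: a_k = 2, 16, -14, 116/3, -239/3, 2924/15, -21862/45, 393676/315, -2066707/630, …
ICs: h(0) = 2, h′(0) = 16, h′′(0) = -28.

f: a_k = 0, 12, -18, 36, -81, 972/5, -486, 8748/7, -6561/2, …
g: a_k = 2, 4, 4, 8/3, 4/3, 8/15, 8/45, 16/315, 4/315, …
Sum ⇒ L₀ = lclm(L_f,L_g) in ℚ(x)⟨Dx⟩.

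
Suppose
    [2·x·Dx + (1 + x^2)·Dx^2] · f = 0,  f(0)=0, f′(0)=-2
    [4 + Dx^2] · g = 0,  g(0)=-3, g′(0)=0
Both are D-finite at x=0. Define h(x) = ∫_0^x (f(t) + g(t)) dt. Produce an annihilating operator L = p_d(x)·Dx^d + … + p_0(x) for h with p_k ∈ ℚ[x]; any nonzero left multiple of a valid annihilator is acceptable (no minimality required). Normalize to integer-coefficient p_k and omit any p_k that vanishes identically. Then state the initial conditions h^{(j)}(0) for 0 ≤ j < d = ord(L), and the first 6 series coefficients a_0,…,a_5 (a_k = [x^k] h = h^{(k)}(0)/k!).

L = (-32·x + 80·x^3 + 16·x^5)·Dx^2 + (4 + 32·x^2 + 36·x^4 + 8·x^6)·Dx^3 + (-8·x + 20·x^3 + 4·x^5)·Dx^4 + (1 + 8·x^2 + 9·x^4 + 2·x^6)·Dx^5  (order 5).
h: a_k = 0, -3, -1, 2, 1/6, -2/5, …
ICs: h(0) = 0, h′(0) = -3, h′′(0) = -2, h′′′(0) = 12, h′′′′(0) = 4.

f: a_k = 0, -2, 0, 2/3, 0, -2/5, …
g: a_k = -3, 0, 6, 0, -2, 0, …
Weyl lclm of L_f,L_g ⇒ L₀ (ord ≤ 4).
h=∫₀ˣh₀: take L = L₀·Dx.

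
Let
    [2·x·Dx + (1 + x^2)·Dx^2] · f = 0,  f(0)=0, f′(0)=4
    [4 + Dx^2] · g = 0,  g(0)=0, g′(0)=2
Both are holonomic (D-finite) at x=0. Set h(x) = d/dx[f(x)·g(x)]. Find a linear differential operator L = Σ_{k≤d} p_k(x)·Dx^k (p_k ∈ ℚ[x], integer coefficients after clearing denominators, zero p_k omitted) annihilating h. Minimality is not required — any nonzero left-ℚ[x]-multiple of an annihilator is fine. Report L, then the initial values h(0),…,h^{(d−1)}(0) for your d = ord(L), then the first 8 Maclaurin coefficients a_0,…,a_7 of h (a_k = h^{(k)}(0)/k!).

L = (512 + 1824·x^2 + 2768·x^4 + 1920·x^6 + 912·x^8 + 320·x^10 + 64·x^12) + (248·x + 944·x^3 + 1240·x^5 + 800·x^7 + 320·x^9 + 64·x^11)·Dx + (168 + 652·x^2 + 1080·x^4 + 892·x^6 + 488·x^8 + 176·x^10 + 32·x^12)·Dx^2 + (62·x + 236·x^3 + 310·x^5 + 200·x^7 + 80·x^9 + 16·x^11)·Dx^3 + (10 + 49·x^2 + 97·x^4 + 103·x^6 + 65·x^8 + 24·x^10 + 4·x^12)·Dx^4  (order 4).
h: a_k = 0, 16, 0, -32, 0, 80/3, 0, -64/3, …
ICs: h(0) = 0, h′(0) = 16, h′′(0) = 0, h′′′(0) = -192.

f: a_k = 0, 4, 0, -4/3, 0, 4/5, 0, -4/7, …
g: a_k = 0, 2, 0, -4/3, 0, 4/15, 0, -8/315, …
L₀ := L_f ⊗_s L_g (sym. prod.), ord ≤ 4.
Differentiate: ansatz ord ≤ ord L₀ ⇒ L.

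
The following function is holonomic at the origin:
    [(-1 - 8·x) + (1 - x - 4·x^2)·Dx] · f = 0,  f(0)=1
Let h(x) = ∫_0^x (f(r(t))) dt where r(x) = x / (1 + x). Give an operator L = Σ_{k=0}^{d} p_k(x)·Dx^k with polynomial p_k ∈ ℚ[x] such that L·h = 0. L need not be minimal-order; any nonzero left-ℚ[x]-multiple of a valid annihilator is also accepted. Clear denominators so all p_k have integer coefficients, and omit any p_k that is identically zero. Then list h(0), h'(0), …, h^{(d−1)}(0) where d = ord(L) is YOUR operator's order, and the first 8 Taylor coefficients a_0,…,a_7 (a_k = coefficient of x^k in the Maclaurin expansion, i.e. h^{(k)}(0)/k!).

L = (1 + 9·x)·Dx + (-1 - 2·x + 3·x^2 + 4·x^3)·Dx^2  (order 2).
h: a_k = 0, 1, 1/2, 4/3, 0, 16/5, -8/3, 80/7, …
ICs: h(0) = 0, h′(0) = 1.

f: a_k = 1, 1, 5, 9, 29, 65, 181, 441, …
Substitute x→r, Dx→(1/r')Dx; clear ⇒ L₀.
h=∫h₀ ⇒ L = L₀·Dx.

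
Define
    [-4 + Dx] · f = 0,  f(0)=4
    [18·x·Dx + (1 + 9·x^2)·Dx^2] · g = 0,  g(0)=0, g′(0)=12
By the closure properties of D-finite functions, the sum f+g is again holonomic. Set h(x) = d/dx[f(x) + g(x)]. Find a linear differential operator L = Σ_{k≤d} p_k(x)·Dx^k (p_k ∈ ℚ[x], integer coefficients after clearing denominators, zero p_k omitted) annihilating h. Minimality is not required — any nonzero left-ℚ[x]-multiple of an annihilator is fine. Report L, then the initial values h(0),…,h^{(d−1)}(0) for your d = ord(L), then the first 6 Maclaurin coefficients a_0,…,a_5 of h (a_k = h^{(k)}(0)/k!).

L = (36 - 144·x - 972·x^2 - 1296·x^3) + (-17 + 99·x^2 - 648·x^4)·Dx + (2 + 9·x + 36·x^2 + 81·x^3 + 162·x^4)·Dx^2  (order 2).
h: a_k = 28, 64, 20, 512/3, 3428/3, 2048/15, …
ICs: h(0) = 28, h′(0) = 64.

f: a_k = 4, 16, 32, 128/3, 128/3, 512/15, …
g: a_k = 0, 12, 0, -36, 0, 972/5, …
L₀ := lclm(L_f,L_g); ord L₀ ≤ 1+2.
h₀' ⇒ L via d/dx closure of L₀.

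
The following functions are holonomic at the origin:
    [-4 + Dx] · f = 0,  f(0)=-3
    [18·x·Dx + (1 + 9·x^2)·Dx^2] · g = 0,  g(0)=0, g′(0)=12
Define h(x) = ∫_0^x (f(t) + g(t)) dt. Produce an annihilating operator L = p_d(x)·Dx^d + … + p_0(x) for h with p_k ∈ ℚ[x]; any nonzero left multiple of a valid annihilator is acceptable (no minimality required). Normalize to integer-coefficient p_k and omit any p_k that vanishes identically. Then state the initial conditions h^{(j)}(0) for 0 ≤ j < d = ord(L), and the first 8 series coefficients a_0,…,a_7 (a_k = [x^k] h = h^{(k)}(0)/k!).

f: a_k = -3, -12, -24, -32, -32, -128/5, -256/15, -1024/105, …
g: a_k = 0, 12, 0, -36, 0, 972/5, 0, -8748/7, …
Weyl lclm of L_f,L_g ⇒ L₀ (ord ≤ 3).
∫: right-multiply L₀ by Dx.
L = (36 - 144·x - 972·x^2 - 1296·x^3)·Dx^2 + (-17 + 99·x^2 - 648·x^4)·Dx^3 + (2 + 9·x + 36·x^2 + 81·x^3 + 162·x^4)·Dx^4  (order 4).
h: a_k = 0, -3, 0, -8, -17, -32/5, 422/15, -256/105, …
ICs: h(0) = 0, h′(0) = -3, h′′(0) = 0, h′′′(0) = -48.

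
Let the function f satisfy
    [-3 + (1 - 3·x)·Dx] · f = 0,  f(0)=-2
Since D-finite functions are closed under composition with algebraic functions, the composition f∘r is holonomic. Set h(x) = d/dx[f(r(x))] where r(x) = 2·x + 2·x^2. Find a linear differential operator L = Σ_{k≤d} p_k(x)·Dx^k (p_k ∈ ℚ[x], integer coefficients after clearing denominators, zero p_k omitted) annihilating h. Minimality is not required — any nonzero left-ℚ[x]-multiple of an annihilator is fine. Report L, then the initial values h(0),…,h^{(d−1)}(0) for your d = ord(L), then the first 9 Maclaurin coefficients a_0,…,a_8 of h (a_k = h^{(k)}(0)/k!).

L = (14 + 36·x + 36·x^2) + (-1 + 4·x + 18·x^2 + 12·x^3)·Dx  (order 1).
h: a_k = -12, -168, -1728, -15840, -136080, -1122336, -8999424, -70689024, -546575040, …
ICs: h(0) = -12.

f: a_k = -2, -6, -18, -54, -162, -486, -1458, -4374, -13122, …
h₀=f(r): pull back L_f along r ⇒ L₀.
Differentiate: ansatz ord ≤ ord L₀ ⇒ L.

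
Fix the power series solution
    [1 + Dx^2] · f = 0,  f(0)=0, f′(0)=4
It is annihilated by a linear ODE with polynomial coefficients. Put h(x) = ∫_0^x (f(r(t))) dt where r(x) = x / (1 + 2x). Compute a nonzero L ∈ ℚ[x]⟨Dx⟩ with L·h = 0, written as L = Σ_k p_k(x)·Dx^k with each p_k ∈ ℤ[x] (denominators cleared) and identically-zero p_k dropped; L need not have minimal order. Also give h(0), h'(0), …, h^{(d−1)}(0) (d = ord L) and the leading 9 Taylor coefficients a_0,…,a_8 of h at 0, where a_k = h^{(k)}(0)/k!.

L = Dx + (4 + 24·x + 48·x^2 + 32·x^3)·Dx^2 + (1 + 8·x + 24·x^2 + 32·x^3 + 16·x^4)·Dx^3  (order 3).
h: a_k = 0, 0, 2, -8/3, 23/6, -28/5, 1441/180, -75/7, 123479/10080, …
ICs: h(0) = 0, h′(0) = 0, h′′(0) = 4.

f: a_k = 0, 4, 0, -2/3, 0, 1/30, 0, -1/1260, 0, …
Change of var in L_f (x↦r) gives L₀.
∫: right-multiply L₀ by Dx.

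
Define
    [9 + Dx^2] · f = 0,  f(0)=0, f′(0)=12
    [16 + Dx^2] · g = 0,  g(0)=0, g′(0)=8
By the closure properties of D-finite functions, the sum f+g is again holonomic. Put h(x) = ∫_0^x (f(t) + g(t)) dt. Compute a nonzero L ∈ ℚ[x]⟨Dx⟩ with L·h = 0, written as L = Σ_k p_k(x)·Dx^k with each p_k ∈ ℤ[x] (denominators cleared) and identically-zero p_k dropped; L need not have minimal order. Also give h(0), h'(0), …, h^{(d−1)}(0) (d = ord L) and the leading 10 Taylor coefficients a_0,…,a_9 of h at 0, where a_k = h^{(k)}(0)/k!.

L = 144·Dx + 25·Dx^3 + Dx^5  (order 5).
h: a_k = 0, 0, 10, 0, -59/6, 0, 151/36, 0, -10379/10080, 0, …
ICs: h(0) = 0, h′(0) = 0, h′′(0) = 20, h′′′(0) = 0, h′′′′(0) = -236.

f: a_k = 0, 12, 0, -18, 0, 81/10, 0, -243/140, 0, 243/1120, …
g: a_k = 0, 8, 0, -64/3, 0, 256/15, 0, -2048/315, 0, 4096/2835, …
L₀ := lclm(L_f,L_g); ord L₀ ≤ 2+2.
Integrate: L := L₀·Dx.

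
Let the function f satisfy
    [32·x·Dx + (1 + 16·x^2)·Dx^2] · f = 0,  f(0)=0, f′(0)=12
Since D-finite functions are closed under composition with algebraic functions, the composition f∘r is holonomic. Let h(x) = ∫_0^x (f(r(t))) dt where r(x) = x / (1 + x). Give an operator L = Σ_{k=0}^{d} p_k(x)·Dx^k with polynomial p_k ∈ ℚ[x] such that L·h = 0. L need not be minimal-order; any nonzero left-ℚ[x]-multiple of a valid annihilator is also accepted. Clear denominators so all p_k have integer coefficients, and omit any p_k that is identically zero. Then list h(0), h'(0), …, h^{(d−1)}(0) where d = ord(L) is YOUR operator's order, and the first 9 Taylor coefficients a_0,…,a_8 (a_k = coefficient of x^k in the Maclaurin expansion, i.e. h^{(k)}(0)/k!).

L = (2 + 34·x)·Dx^2 + (1 + 2·x + 17·x^2)·Dx^3  (order 3).
h: a_k = 0, 0, 6, -4, -13, 36, 202/5, -2444/7, 2181/14, …
ICs: h(0) = 0, h′(0) = 0, h′′(0) = 12.

f: a_k = 0, 12, 0, -64, 0, 3072/5, 0, -49152/7, 0, …
L₀ from L_f via x↦r, Dx↦r'^{-1}Dx.
h=∫h₀ ⇒ L = L₀·Dx.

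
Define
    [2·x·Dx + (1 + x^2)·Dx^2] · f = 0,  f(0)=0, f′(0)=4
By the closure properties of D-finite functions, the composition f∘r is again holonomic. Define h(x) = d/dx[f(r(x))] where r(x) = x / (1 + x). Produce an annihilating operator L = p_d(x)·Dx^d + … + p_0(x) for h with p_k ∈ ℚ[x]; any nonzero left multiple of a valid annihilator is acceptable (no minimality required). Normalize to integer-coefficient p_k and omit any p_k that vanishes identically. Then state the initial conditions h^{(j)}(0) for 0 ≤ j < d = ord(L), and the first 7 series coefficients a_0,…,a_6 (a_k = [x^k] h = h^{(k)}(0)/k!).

L = (2 + 4·x) + (1 + 2·x + 2·x^2)·Dx  (order 1).
h: a_k = 4, -8, 8, 0, -16, 32, -32, …
ICs: h(0) = 4.

f: a_k = 0, 4, 0, -4/3, 0, 4/5, 0, …
h₀=f(r): pull back L_f along r ⇒ L₀.
h=h₀': d/dx-closure on L₀ ⇒ L.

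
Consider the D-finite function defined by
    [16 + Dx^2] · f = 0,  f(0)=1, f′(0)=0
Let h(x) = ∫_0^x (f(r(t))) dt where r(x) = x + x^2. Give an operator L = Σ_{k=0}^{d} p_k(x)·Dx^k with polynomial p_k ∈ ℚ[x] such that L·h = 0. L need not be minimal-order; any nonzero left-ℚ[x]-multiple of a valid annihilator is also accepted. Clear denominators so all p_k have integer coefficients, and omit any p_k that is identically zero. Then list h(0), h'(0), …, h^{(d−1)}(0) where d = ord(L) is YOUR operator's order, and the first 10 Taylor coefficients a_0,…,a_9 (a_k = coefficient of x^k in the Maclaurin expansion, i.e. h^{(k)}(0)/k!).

f: a_k = 1, 0, -8, 0, 32/3, 0, -256/45, 0, 512/315, 0, …
Change of var in L_f (x↦r) gives L₀.
Integrate: L := L₀·Dx.
L = (16 + 96·x + 192·x^2 + 128·x^3)·Dx - 2·Dx^2 + (1 + 2·x)·Dx^3  (order 3).
h: a_k = 0, 1, 0, -8/3, -4, 8/15, 64/9, 2624/315, 16/15, -23008/2835, …
ICs: h(0) = 0, h′(0) = 1, h′′(0) = 0.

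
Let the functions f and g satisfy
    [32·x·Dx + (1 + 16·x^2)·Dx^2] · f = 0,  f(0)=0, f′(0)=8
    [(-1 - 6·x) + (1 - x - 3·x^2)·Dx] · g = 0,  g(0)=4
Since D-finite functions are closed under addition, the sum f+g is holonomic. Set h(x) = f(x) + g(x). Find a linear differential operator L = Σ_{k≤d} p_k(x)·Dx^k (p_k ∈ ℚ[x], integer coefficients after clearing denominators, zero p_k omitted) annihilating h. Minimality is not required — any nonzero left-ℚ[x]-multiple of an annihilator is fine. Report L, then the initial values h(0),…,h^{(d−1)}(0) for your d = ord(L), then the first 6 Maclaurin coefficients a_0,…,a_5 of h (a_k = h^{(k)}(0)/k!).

f: a_k = 0, 8, 0, -128/3, 0, 2048/5, …
g: a_k = 4, 4, 16, 28, 76, 160, …
h₀=f+g: left-lcm gives L₀, ord ≤ 3.
L = (128 - 512·x - 10560·x^2 - 25344·x^3 - 95904·x^4 - 41472·x^6)·Dx + (-37 - 208·x + 206·x^2 - 1476·x^3 - 24336·x^4 - 66528·x^5 - 6912·x^6 - 41472·x^7)·Dx^2 + (4 + 21·x + 198·x^2 + 90·x^3 + 1775·x^4 - 4080·x^5 - 6336·x^6 - 2304·x^7 - 6912·x^8)·Dx^3  (order 3).
h: a_k = 4, 12, 16, -44/3, 76, 2848/5, …
ICs: h(0) = 4, h′(0) = 12, h′′(0) = 32.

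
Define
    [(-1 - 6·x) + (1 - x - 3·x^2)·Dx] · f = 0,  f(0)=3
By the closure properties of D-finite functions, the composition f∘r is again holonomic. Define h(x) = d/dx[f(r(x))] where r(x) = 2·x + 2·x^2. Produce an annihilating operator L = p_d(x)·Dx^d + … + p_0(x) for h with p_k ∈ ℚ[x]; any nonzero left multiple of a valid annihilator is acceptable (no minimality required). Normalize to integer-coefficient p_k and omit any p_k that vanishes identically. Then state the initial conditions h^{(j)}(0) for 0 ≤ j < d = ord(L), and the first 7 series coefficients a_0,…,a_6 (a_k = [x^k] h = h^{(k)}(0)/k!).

f: a_k = 3, 3, 12, 21, 57, 120, 291, …
h₀=f(r): pull back L_f along r ⇒ L₀.
Differentiate: ansatz ord ≤ ord L₀ ⇒ L.
L = (18 + 156·x + 804·x^2 + 2736·x^3 + 4968·x^4 + 4320·x^5 + 1440·x^6) + (-1 - 12·x + 6·x^2 + 268·x^3 + 900·x^4 + 1368·x^5 + 1008·x^6 + 288·x^7)·Dx  (order 1).
h: a_k = 6, 108, 792, 5856, 39960, 260784, 1659840, …
ICs: h(0) = 6.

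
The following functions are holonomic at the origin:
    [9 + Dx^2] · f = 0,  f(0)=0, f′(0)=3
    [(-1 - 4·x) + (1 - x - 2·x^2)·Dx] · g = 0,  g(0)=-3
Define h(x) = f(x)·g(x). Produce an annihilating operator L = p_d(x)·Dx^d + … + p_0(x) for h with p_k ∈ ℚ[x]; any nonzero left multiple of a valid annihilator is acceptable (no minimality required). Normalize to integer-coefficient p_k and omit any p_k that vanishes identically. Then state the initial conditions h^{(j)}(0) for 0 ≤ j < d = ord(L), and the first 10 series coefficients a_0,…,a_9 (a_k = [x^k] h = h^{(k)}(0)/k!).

f: a_k = 0, 3, 0, -9/2, 0, 81/40, 0, -243/560, 0, 243/4480, …
g: a_k = -3, -3, -9, -15, -33, -63, -129, -255, -513, -1023, …
Sym-product of L_f,L_g gives L₀ (≤ ord 2).
L = (-5 + 9·x + 18·x^2) + (2 + 8·x)·Dx + (-1 + x + 2·x^2)·Dx^2  (order 2).
h: a_k = 0, -9, -9, -27/2, -63/2, -2583/40, -5103/40, -143037/560, -285921/560, -4576689/4480, …
ICs: h(0) = 0, h′(0) = -9.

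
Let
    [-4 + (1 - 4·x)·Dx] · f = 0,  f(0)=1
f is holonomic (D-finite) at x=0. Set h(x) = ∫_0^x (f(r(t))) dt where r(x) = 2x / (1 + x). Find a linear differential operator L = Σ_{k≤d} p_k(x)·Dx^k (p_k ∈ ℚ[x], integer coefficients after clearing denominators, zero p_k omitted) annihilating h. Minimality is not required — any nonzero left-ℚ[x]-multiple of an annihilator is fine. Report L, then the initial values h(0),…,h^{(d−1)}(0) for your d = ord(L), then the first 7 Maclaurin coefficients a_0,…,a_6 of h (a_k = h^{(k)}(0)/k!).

f: a_k = 1, 4, 16, 64, 256, 1024, 4096, …
f∘r: x↦r, Dx↦Dx/r' in L_f ⇒ L₀.
Integrate: L := L₀·Dx.
L = 8·Dx + (-1 + 6·x + 7·x^2)·Dx^2  (order 2).
h: a_k = 0, 1, 4, 56/3, 98, 2744/5, 9604/3, …
ICs: h(0) = 0, h′(0) = 1.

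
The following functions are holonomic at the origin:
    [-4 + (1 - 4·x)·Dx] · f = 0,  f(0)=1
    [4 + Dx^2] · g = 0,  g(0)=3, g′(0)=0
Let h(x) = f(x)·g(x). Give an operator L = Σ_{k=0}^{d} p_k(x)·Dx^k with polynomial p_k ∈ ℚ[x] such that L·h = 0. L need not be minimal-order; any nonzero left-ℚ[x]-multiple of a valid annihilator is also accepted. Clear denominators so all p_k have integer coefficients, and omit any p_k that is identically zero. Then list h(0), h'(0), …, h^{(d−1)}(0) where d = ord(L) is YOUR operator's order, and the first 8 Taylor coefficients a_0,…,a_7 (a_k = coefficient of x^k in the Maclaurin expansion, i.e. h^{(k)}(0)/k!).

L = (-4 + 16·x) + 8·Dx + (-1 + 4·x)·Dx^2  (order 2).
h: a_k = 3, 12, 42, 168, 674, 2696, 161756/15, 647024/15, …
ICs: h(0) = 3, h′(0) = 12.

f: a_k = 1, 4, 16, 64, 256, 1024, 4096, 16384, …
g: a_k = 3, 0, -6, 0, 2, 0, -4/15, 0, …
Sym-product of L_f,L_g gives L₀ (≤ ord 2).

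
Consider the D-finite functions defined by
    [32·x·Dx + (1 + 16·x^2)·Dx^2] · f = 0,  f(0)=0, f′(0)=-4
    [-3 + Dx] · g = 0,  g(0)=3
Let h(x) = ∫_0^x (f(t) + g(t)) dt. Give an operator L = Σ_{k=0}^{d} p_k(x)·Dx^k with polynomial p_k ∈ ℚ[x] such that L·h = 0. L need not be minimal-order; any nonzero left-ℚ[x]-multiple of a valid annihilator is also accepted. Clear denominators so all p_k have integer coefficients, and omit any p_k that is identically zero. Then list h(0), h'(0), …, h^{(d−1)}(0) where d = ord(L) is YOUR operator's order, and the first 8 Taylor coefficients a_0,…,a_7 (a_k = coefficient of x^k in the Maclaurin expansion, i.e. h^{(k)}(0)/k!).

f: a_k = 0, -4, 0, 64/3, 0, -1024/5, 0, 16384/7, …
g: a_k = 3, 9, 27/2, 27/2, 81/8, 243/40, 243/80, 729/560, …
h₀=f+g: left-lcm gives L₀, ord ≤ 3.
∫: right-multiply L₀ by Dx.
L = (96 - 288·x - 4608·x^2 - 4608·x^3)·Dx^2 + (-41 + 1248·x^2 - 2304·x^4)·Dx^3 + (3 + 32·x + 96·x^2 + 512·x^3 + 768·x^4)·Dx^4  (order 4).
h: a_k = 0, 3, 5/2, 9/2, 209/24, 81/40, -7949/240, 243/560, …
ICs: h(0) = 0, h′(0) = 3, h′′(0) = 5, h′′′(0) = 27.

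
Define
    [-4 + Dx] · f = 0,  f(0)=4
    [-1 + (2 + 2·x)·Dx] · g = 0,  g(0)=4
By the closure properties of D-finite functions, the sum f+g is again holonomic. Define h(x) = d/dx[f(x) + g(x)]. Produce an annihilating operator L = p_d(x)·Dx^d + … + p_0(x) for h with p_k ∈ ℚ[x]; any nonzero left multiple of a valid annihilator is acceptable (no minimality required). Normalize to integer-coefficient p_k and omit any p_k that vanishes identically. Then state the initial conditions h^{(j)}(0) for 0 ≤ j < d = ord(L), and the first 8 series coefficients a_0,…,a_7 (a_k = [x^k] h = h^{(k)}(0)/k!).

f: a_k = 4, 16, 32, 128/3, 128/3, 512/15, 1024/45, 4096/315, …
g: a_k = 4, 2, -1/2, 1/4, -5/32, 7/64, -21/256, 33/512, …
h₀=f+g: left-lcm gives L₀, ord ≤ 2.
Differentiate: ansatz ord ≤ ord L₀ ⇒ L.
L = (-44 - 32·x) + (-61 - 128·x - 64·x^2)·Dx + (18 + 34·x + 16·x^2)·Dx^2  (order 2).
h: a_k = 18, 63, 515/4, 4081/24, 32873/192, 261199/1920, 2107547/23040, 16642081/322560, …
ICs: h(0) = 18, h′(0) = 63.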